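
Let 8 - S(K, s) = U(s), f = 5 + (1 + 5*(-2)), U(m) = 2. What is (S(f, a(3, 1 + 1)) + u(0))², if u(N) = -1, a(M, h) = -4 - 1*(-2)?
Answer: 25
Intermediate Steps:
a(M, h) = -2 (a(M, h) = -4 + 2 = -2)
f = -4 (f = 5 + (1 - 10) = 5 - 9 = -4)
S(K, s) = 6 (S(K, s) = 8 - 1*2 = 8 - 2 = 6)
(S(f, a(3, 1 + 1)) + u(0))² = (6 - 1)² = 5² = 25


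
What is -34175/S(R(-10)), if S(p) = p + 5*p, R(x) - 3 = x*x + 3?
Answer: -34175/636 ≈ -53.734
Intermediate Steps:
R(x) = 6 + x² (R(x) = 3 + (x*x + 3) = 3 + (x² + 3) = 3 + (3 + x²) = 6 + x²)
S(p) = 6*p
-34175/S(R(-10)) = -34175*1/(6*(6 + (-10)²)) = -34175*1/(6*(6 + 100)) = -34175/(6*106) = -34175/636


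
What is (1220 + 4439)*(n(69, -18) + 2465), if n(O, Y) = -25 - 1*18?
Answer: 13706098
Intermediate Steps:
n(O, Y) = -43 (n(O, Y) = -25 - 18 = -43)
(1220 + 4439)*(n(69, -18) + 2465) = (1220 + 4439)*(-43 + 2465) = 5659*2422 = 13706098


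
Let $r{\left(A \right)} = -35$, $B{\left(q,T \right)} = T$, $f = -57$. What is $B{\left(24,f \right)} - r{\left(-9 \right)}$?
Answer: $-22$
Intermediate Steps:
$B{\left(24,f \right)} - r{\left(-9 \right)} = -57 - -35 = -57 + 35 = -22$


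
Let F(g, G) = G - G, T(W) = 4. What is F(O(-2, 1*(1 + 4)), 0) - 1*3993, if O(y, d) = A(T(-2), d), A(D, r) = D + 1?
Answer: -3993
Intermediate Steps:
A(D, r) = 1 + D
O(y, d) = 5 (O(y, d) = 1 + 4 = 5)
F(g, G) = 0
F(O(-2, 1*(1 + 4)), 0) - 1*3993 = 0 - 1*3993 = 0 - 3993 = -3993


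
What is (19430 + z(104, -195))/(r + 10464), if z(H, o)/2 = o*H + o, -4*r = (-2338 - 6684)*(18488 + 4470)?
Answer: -21520/51792233 ≈ -0.00041551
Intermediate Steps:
r = 51781769 (r = -(-2338 - 6684)*(18488 + 4470)/4 = -(-4511)*22958/2 = -1/4*(-207127076) = 51781769)
z(H, o) = 2*o + 2*H*o (z(H, o) = 2*(o*H + o) = 2*(H*o + o) = 2*(o + H*o) = 2*o + 2*H*o)
(19430 + z(104, -195))/(r + 10464) = (19430 + 2*(-195)*(1 + 104))/(51781769 + 10464) = (19430 + 2*(-195)*105)/51792233 = (19430 - 40950)*(1/51792233) = -21520*1/51792233 = -21520/51792233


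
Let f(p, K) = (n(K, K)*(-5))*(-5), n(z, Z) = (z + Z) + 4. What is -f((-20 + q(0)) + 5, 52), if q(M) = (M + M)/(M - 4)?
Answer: -2700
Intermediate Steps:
q(M) = 2*M/(-4 + M) (q(M) = (2*M)/(-4 + M) = 2*M/(-4 + M))
n(z, Z) = 4 + Z + z (n(z, Z) = (Z + z) + 4 = 4 + Z + z)
f(p, K) = 100 + 50*K (f(p, K) = ((4 + K + K)*(-5))*(-5) = ((4 + 2*K)*(-5))*(-5) = (-20 - 10*K)*(-5) = 100 + 50*K)
-f((-20 + q(0)) + 5, 52) = -(100 + 50*52) = -(100 + 2600) = -1*2700 = -2700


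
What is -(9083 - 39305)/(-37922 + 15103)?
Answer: -30222/22819 ≈ -1.3244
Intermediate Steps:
-(9083 - 39305)/(-37922 + 15103) = -(-30222)/(-22819) = -(-30222)*(-1)/22819 = -1*30222/22819 = -30222/22819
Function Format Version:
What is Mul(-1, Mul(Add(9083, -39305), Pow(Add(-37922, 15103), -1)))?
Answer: Rational(-30222, 22819) ≈ -1.3244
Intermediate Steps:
Mul(-1, Mul(Add(9083, -39305), Pow(Add(-37922, 15103), -1))) = Mul(-1, Mul(-30222, Pow(-22819, -1))) = Mul(-1, Mul(-30222, Rational(-1, 22819))) = Mul(-1, Rational(30222, 22819)) = Rational(-30222, 22819)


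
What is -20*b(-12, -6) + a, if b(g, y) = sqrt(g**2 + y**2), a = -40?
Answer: -40 - 120*sqrt(5) ≈ -308.33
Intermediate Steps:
-20*b(-12, -6) + a = -20*sqrt((-12)**2 + (-6)**2) - 40 = -20*sqrt(144 + 36) - 40 = -120*sqrt(5) - 40 = -40 - 120*sqrt(5)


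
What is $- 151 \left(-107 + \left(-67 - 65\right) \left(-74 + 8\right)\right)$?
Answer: $-1299355$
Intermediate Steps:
$- 151 \left(-107 + \left(-67 - 65\right) \left(-74 + 8\right)\right) = - 151 \left(-107 - -8712\right) = - 151 \left(-107 + 8712\right) = \left(-151\right) 8605 = -1299355$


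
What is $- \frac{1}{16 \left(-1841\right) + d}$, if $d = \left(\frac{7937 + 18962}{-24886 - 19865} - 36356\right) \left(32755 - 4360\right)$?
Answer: $\frac{14917}{15399940018727} \approx 9.6864 \cdot 10^{-10}$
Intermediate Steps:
$d = - \frac{15399500623575}{14917}$ ($d = \left(\frac{26899}{-44751} - 36356\right) 28395 = \left(26899 \left(- \frac{1}{44751}\right) - 36356\right) 28395 = \left(- \frac{26899}{44751} - 36356\right) 28395 = \left(- \frac{1626994255}{44751}\right) 28395 = - \frac{15399500623575}{14917} \approx -1.0323 \cdot 10^{9}$)
$- \frac{1}{16 \left(-1841\right) + d} = - \frac{1}{16 \left(-1841\right) - \frac{15399500623575}{14917}} = - \frac{1}{-29456 - \frac{15399500623575}{14917}} = - \frac{1}{- \frac{15399940018727}{14917}} = \left(-1\right) \left(- \frac{14917}{15399940018727}\right) = \frac{14917}{15399940018727}$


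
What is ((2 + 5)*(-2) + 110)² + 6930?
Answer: 16146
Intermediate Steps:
((2 + 5)*(-2) + 110)² + 6930 = (7*(-2) + 110)² + 6930 = (-14 + 110)² + 6930 = 96² + 6930 = 9216 + 6930 = 16146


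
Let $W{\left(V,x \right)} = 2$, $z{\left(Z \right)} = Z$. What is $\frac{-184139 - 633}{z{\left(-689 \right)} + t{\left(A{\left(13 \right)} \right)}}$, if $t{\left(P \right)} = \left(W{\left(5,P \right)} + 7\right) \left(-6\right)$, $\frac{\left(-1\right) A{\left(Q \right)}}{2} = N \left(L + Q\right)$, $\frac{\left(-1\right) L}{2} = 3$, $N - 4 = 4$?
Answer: $\frac{184772}{743} \approx 248.68$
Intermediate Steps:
$N = 8$ ($N = 4 + 4 = 8$)
$L = -6$ ($L = \left(-2\right) 3 = -6$)
$A{\left(Q \right)} = 96 - 16 Q$ ($A{\left(Q \right)} = - 2 \cdot 8 \left(-6 + Q\right) = - 2 \left(-48 + 8 Q\right) = 96 - 16 Q$)
$t{\left(P \right)} = -54$ ($t{\left(P \right)} = \left(2 + 7\right) \left(-6\right) = 9 \left(-6\right) = -54$)
$\frac{-184139 - 633}{z{\left(-689 \right)} + t{\left(A{\left(13 \right)} \right)}} = \frac{-184139 - 633}{-689 - 54} = - \frac{184772}{-743} = \left(-184772\right) \left(- \frac{1}{743}\right) = \frac{184772}{743}$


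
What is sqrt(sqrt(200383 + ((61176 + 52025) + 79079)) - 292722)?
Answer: sqrt(-292722 + sqrt(392663)) ≈ 540.46*I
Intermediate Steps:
sqrt(sqrt(200383 + ((61176 + 52025) + 79079)) - 292722) = sqrt(sqrt(200383 + (113201 + 79079)) - 292722) = sqrt(sqrt(200383 + 192280) - 292722) = sqrt(sqrt(392663) - 292722) = sqrt(-292722 + sqrt(392663))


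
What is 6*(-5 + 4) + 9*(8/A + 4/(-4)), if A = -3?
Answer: -39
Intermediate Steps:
6*(-5 + 4) + 9*(8/A + 4/(-4)) = 6*(-5 + 4) + 9*(8/(-3) + 4/(-4)) = 6*(-1) + 9*(8*(-1/3) + 4*(-1/4)) = -6 + 9*(-8/3 - 1) = -6 + 9*(-11/3) = -6 - 33 = -39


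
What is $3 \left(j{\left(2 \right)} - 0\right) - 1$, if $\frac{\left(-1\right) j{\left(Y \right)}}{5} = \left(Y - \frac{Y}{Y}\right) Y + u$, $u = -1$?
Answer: $-16$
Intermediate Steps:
$j{\left(Y \right)} = 5 - 5 Y \left(-1 + Y\right)$ ($j{\left(Y \right)} = - 5 \left(\left(Y - \frac{Y}{Y}\right) Y - 1\right) = - 5 \left(\left(Y - 1\right) Y - 1\right) = - 5 \left(\left(-1 + Y\right) Y - 1\right) = - 5 \left(Y \left(-1 + Y\right) - 1\right) = - 5 \left(-1 + Y \left(-1 + Y\right)\right) = 5 - 5 Y \left(-1 + Y\right)$)
$3 \left(j{\left(2 \right)} - 0\right) - 1 = 3 \left(\left(5 - 5 \cdot 2^{2} + 5 \cdot 2\right) - 0\right) - 1 = 3 \left(\left(5 - 20 + 10\right) + 0\right) - 1 = 3 \left(-5 + 0\right) - 1 = 3 \left(-5\right) - 1 = -15 - 1 = -16$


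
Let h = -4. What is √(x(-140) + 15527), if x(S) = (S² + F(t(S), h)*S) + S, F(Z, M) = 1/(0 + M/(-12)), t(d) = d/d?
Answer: √34567 ≈ 185.92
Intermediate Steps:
t(d) = 1
F(Z, M) = -12/M (F(Z, M) = 1/(0 + M*(-1/12)) = 1/(0 - M/12) = 1/(-M/12) = -12/M)
x(S) = S² + 4*S (x(S) = (S² + (-12/(-4))*S) + S = (S² + (-12*(-¼))*S) + S = (S² + 3*S) + S = S² + 4*S)
√(x(-140) + 15527) = √(-140*(4 - 140) + 15527) = √(-140*(-136) + 15527) = √(19040 + 15527) = √34567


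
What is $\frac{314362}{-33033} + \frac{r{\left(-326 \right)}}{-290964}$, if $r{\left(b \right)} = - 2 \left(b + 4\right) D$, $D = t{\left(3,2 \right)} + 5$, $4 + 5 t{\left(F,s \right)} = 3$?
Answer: $- \frac{38154223574}{4004755755} \approx -9.5272$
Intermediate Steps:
$t{\left(F,s \right)} = - \frac{1}{5}$ ($t{\left(F,s \right)} = - \frac{4}{5} + \frac{1}{5} \cdot 3 = - \frac{4}{5} + \frac{3}{5} = - \frac{1}{5}$)
$D = \frac{24}{5}$ ($D = - \frac{1}{5} + 5 = \frac{24}{5} \approx 4.8$)
$r{\left(b \right)} = - \frac{192}{5} - \frac{48 b}{5}$ ($r{\left(b \right)} = - 2 \left(b + 4\right) \frac{24}{5} = - 2 \left(4 + b\right) \frac{24}{5} = \left(-8 - 2 b\right) \frac{24}{5} = - \frac{192}{5} - \frac{48 b}{5}$)
$\frac{314362}{-33033} + \frac{r{\left(-326 \right)}}{-290964} = \frac{314362}{-33033} + \frac{- \frac{192}{5} - - \frac{15648}{5}}{-290964} = 314362 \left(- \frac{1}{33033}\right) + \left(- \frac{192}{5} + \frac{15648}{5}\right) \left(- \frac{1}{290964}\right) = - \frac{314362}{33033} + \frac{15456}{5} \left(- \frac{1}{290964}\right) = - \frac{314362}{33033} - \frac{1288}{121235} = - \frac{38154223574}{4004755755}$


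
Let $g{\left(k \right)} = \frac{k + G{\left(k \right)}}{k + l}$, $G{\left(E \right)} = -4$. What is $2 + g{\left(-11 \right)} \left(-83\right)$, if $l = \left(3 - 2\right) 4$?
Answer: $- \frac{1231}{7} \approx -175.86$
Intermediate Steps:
$l = 4$ ($l = 1 \cdot 4 = 4$)
$g{\left(k \right)} = \frac{-4 + k}{4 + k}$ ($g{\left(k \right)} = \frac{k - 4}{k + 4} = \frac{-4 + k}{4 + k}$)
$2 + g{\left(-11 \right)} \left(-83\right) = 2 + \frac{-4 - 11}{4 - 11} \left(-83\right) = 2 + \frac{1}{-7} \left(-15\right) \left(-83\right) = 2 + \left(- \frac{1}{7}\right) \left(-15\right) \left(-83\right) = 2 + \frac{15}{7} \left(-83\right) = 2 - \frac{1245}{7} = - \frac{1231}{7}$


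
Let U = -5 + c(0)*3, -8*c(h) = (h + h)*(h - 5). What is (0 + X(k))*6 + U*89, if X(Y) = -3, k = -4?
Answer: -463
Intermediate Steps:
c(h) = -h*(-5 + h)/4 (c(h) = -(h + h)*(h - 5)/8 = -2*h*(-5 + h)/8 = -h*(-5 + h)/4)
U = -5 (U = -5 + ((¼)*0*(5 - 1*0))*3 = -5 + ((¼)*0*(5 + 0))*3 = -5 + ((¼)*0*5)*3 = -5 + 0*3 = -5 + 0 = -5)
(0 + X(k))*6 + U*89 = (0 - 3)*6 - 5*89 = -3*6 - 445 = -18 - 445 = -463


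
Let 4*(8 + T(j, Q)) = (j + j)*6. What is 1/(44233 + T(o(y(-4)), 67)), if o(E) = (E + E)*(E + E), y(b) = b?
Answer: 1/44417 ≈ 2.2514e-5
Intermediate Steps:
o(E) = 4*E² (o(E) = (2*E)*(2*E) = 4*E²)
T(j, Q) = -8 + 3*j (T(j, Q) = -8 + ((j + j)*6)/4 = -8 + ((2*j)*6)/4 = -8 + (12*j)/4 = -8 + 3*j)
1/(44233 + T(o(y(-4)), 67)) = 1/(44233 + (-8 + 3*(4*(-4)²))) = 1/(44233 + (-8 + 3*(4*16))) = 1/(44233 + (-8 + 3*64)) = 1/(44233 + (-8 + 192)) = 1/(44233 + 184) = 1/44417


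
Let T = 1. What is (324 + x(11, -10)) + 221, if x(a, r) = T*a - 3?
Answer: 553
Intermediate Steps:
x(a, r) = -3 + a (x(a, r) = 1*a - 3 = a - 3 = -3 + a)
(324 + x(11, -10)) + 221 = (324 + (-3 + 11)) + 221 = (324 + 8) + 221 = 332 + 221 = 553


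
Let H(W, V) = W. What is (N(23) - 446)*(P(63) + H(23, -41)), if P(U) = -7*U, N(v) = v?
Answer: 176814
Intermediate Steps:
(N(23) - 446)*(P(63) + H(23, -41)) = (23 - 446)*(-7*63 + 23) = -423*(-441 + 23) = -423*(-418) = 176814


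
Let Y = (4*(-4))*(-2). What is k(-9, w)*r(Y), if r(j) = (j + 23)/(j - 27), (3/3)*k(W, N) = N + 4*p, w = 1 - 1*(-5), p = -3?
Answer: -66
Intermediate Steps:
w = 6 (w = 1 + 5 = 6)
k(W, N) = -12 + N (k(W, N) = N + 4*(-3) = N - 12 = -12 + N)
Y = 32 (Y = -16*(-2) = 32)
r(j) = (23 + j)/(-27 + j)
k(-9, w)*r(Y) = (-12 + 6)*((23 + 32)/(-27 + 32)) = -6*55/5 = -6*11 = -66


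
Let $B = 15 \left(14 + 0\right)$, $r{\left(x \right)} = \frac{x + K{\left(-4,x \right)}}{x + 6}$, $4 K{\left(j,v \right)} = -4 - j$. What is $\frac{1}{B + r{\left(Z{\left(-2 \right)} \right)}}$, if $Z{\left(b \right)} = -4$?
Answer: $\frac{1}{208} \approx 0.0048077$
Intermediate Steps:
$K{\left(j,v \right)} = -1 - \frac{j}{4}$ ($K{\left(j,v \right)} = \frac{-4 - j}{4} = -1 - \frac{j}{4}$)
$r{\left(x \right)} = \frac{x}{6 + x}$ ($r{\left(x \right)} = \frac{x - 0}{x + 6} = \frac{x + \left(-1 + 1\right)}{6 + x} = \frac{x + 0}{6 + x} = \frac{x}{6 + x}$)
$B = 210$ ($B = 15 \cdot 14 = 210$)
$\frac{1}{B + r{\left(Z{\left(-2 \right)} \right)}} = \frac{1}{210 - \frac{4}{6 - 4}} = \frac{1}{210 - \frac{4}{2}} = \frac{1}{210 - 2} = \frac{1}{208}$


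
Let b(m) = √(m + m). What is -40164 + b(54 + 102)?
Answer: -40164 + 2*√78 ≈ -40146.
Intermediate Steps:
b(m) = √2*√m (b(m) = √(2*m) = √2*√m)
-40164 + b(54 + 102) = -40164 + √2*√(54 + 102) = -40164 + √2*√156 = -40164 + √2*(2*√39) = -40164 + 2*√78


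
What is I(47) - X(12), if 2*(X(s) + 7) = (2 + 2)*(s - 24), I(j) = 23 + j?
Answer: 101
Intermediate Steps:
X(s) = -55 + 2*s (X(s) = -7 + ((2 + 2)*(s - 24))/2 = -7 + (4*(-24 + s))/2 = -7 + (-96 + 4*s)/2 = -7 + (-48 + 2*s) = -55 + 2*s)
I(47) - X(12) = (23 + 47) - (-55 + 2*12) = 70 - (-55 + 24) = 70 - 1*(-31) = 70 + 31 = 101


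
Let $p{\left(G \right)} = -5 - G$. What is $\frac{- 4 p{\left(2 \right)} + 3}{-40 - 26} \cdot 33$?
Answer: $- \frac{31}{2} \approx -15.5$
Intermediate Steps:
$\frac{- 4 p{\left(2 \right)} + 3}{-40 - 26} \cdot 33 = \frac{- 4 \left(-5 - 2\right) + 3}{-40 - 26} \cdot 33 = \frac{- 4 \left(-5 - 2\right) + 3}{-66} \cdot 33 = \left(\left(-4\right) \left(-7\right) + 3\right) \left(- \frac{1}{66}\right) 33 = \left(28 + 3\right) \left(- \frac{1}{66}\right) 33 = 31 \left(- \frac{1}{66}\right) 33 = \left(- \frac{31}{66}\right) 33 = - \frac{31}{2}$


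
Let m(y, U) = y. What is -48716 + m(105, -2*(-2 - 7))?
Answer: -48611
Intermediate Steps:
-48716 + m(105, -2*(-2 - 7)) = -48716 + 105 = -48611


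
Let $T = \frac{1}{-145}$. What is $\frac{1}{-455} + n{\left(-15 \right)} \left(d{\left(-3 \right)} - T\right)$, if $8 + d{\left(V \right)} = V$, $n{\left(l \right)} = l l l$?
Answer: $\frac{489557221}{13195} \approx 37102.0$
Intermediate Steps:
$n{\left(l \right)} = l^{3}$ ($n{\left(l \right)} = l^{2} l = l^{3}$)
$d{\left(V \right)} = -8 + V$
$T = - \frac{1}{145} \approx -0.0068966$
$\frac{1}{-455} + n{\left(-15 \right)} \left(d{\left(-3 \right)} - T\right) = \frac{1}{-455} + \left(-15\right)^{3} \left(\left(-8 - 3\right) - - \frac{1}{145}\right) = - \frac{1}{455} - 3375 \left(-11 + \frac{1}{145}\right) = - \frac{1}{455} - - \frac{1075950}{29} = - \frac{1}{455} + \frac{1075950}{29} = \frac{489557221}{13195}$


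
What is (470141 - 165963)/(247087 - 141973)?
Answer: 152089/52557 ≈ 2.8938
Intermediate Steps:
(470141 - 165963)/(247087 - 141973) = 304178/105114 = 304178*(1/105114) = 152089/52557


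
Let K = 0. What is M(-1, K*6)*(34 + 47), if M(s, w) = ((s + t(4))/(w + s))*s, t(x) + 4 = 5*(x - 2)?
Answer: 405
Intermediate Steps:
t(x) = -14 + 5*x (t(x) = -4 + 5*(x - 2) = -4 + 5*(-2 + x) = -4 + (-10 + 5*x) = -14 + 5*x)
M(s, w) = s*(6 + s)/(s + w) (M(s, w) = ((s + (-14 + 5*4))/(w + s))*s = ((s + (-14 + 20))/(s + w))*s = ((s + 6)/(s + w))*s = ((6 + s)/(s + w))*s = s*(6 + s)/(s + w))
M(-1, K*6)*(34 + 47) = (-(6 - 1)/(-1 + 0*6))*(34 + 47) = -1*5/(-1 + 0)*81 = -1*5/(-1)*81 = -1*(-1)*5*81 = 5*81 = 405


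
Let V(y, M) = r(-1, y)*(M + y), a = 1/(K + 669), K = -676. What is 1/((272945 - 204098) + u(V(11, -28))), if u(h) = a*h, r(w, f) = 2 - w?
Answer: 7/481980 ≈ 1.4523e-5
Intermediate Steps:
a = -⅐ (a = 1/(-676 + 669) = 1/(-7) = -⅐ ≈ -0.14286)
V(y, M) = 3*M + 3*y (V(y, M) = (2 - 1*(-1))*(M + y) = (2 + 1)*(M + y) = 3*(M + y) = 3*M + 3*y)
u(h) = -h/7
1/((272945 - 204098) + u(V(11, -28))) = 1/((272945 - 204098) - (3*(-28) + 3*11)/7) = 1/(68847 - (-84 + 33)/7) = 1/(68847 - ⅐*(-51)) = 1/(68847 + 51/7) = 1/(481980/7) = 7/481980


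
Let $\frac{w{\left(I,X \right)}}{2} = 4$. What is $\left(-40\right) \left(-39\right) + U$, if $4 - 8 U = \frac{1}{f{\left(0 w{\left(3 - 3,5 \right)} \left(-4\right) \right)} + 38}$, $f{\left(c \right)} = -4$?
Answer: $\frac{424455}{272} \approx 1560.5$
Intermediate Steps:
$w{\left(I,X \right)} = 8$ ($w{\left(I,X \right)} = 2 \cdot 4 = 8$)
$U = \frac{135}{272}$ ($U = \frac{1}{2} - \frac{1}{8 \left(-4 + 38\right)} = \frac{1}{2} - \frac{1}{8 \cdot 34} = \frac{1}{2} - \frac{1}{272} = \frac{135}{272} \approx 0.49632$)
$\left(-40\right) \left(-39\right) + U = \left(-40\right) \left(-39\right) + \frac{135}{272} = 1560 + \frac{135}{272} = \frac{424455}{272}$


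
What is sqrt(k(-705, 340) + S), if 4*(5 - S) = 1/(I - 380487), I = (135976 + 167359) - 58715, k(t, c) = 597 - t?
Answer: sqrt(96508052485959)/271734 ≈ 36.152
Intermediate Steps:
I = 244620 (I = 303335 - 58715 = 244620)
S = 2717341/543468 (S = 5 - 1/(4*(244620 - 380487)) = 5 - 1/4/(-135867) = 5 - 1/4*(-1/135867) = 5 + 1/543468 = 2717341/543468 ≈ 5.0000)
sqrt(k(-705, 340) + S) = sqrt((597 - 1*(-705)) + 2717341/543468) = sqrt((597 + 705) + 2717341/543468) = sqrt(1302 + 2717341/543468) = sqrt(710312677/543468) = sqrt(96508052485959)/271734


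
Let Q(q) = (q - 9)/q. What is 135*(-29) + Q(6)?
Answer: -7831/2 ≈ -3915.5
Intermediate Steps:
Q(q) = (-9 + q)/q
135*(-29) + Q(6) = 135*(-29) + (-9 + 6)/6 = -3915 + (⅙)*(-3) = -3915 - ½ = -7831/2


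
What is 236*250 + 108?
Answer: 59108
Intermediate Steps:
236*250 + 108 = 59000 + 108 = 59108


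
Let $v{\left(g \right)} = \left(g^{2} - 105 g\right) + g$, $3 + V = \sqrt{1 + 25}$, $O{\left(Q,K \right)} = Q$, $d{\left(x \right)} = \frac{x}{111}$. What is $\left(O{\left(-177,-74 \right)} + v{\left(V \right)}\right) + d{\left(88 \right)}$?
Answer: $\frac{18958}{111} - 110 \sqrt{26} \approx -390.1$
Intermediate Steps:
$d{\left(x \right)} = \frac{x}{111}$ ($d{\left(x \right)} = x \frac{1}{111} = \frac{x}{111}$)
$V = -3 + \sqrt{26}$ ($V = -3 + \sqrt{1 + 25} = -3 + \sqrt{26} \approx 2.099$)
$v{\left(g \right)} = g^{2} - 104 g$
$\left(O{\left(-177,-74 \right)} + v{\left(V \right)}\right) + d{\left(88 \right)} = \left(-177 + \left(-3 + \sqrt{26}\right) \left(-104 - \left(3 - \sqrt{26}\right)\right)\right) + \frac{1}{111} \cdot 88 = \left(-177 + \left(-3 + \sqrt{26}\right) \left(-107 + \sqrt{26}\right)\right) + \frac{88}{111} = \left(-177 + \left(-107 + \sqrt{26}\right) \left(-3 + \sqrt{26}\right)\right) + \frac{88}{111} = - \frac{19559}{111} + \left(-107 + \sqrt{26}\right) \left(-3 + \sqrt{26}\right)$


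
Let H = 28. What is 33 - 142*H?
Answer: -3943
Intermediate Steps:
33 - 142*H = 33 - 142*28 = 33 - 3976 = -3943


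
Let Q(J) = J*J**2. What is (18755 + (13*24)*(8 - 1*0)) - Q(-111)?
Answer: 1388882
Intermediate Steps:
Q(J) = J**3
(18755 + (13*24)*(8 - 1*0)) - Q(-111) = (18755 + (13*24)*(8 - 1*0)) - 1*(-111)**3 = (18755 + 312*(8 + 0)) - 1*(-1367631) = (18755 + 312*8) + 1367631 = (18755 + 2496) + 1367631 = 21251 + 1367631 = 1388882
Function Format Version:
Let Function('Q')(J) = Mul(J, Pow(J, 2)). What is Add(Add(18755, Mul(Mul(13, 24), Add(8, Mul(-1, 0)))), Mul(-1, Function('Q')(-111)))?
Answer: 1388882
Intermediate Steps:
Function('Q')(J) = Pow(J, 3)
Add(Add(18755, Mul(Mul(13, 24), Add(8, Mul(-1, 0)))), Mul(-1, Function('Q')(-111))) = Add(Add(18755, Mul(Mul(13, 24), Add(8, Mul(-1, 0)))), Mul(-1, Pow(-111, 3))) = Add(Add(18755, Mul(312, Add(8, 0))), Mul(-1, -1367631)) = Add(Add(18755, Mul(312, 8)), 1367631) = Add(Add(18755, 2496), 1367631) = Add(21251, 1367631) = 1388882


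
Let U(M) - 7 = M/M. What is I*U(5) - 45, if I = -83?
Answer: -709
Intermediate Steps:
U(M) = 8 (U(M) = 7 + M/M = 7 + 1 = 8)
I*U(5) - 45 = -83*8 - 45 = -664 - 45 = -709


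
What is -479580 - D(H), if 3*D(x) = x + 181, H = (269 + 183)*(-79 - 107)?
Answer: -1354849/3 ≈ -4.5162e+5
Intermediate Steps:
H = -84072 (H = 452*(-186) = -84072)
D(x) = 181/3 + x/3 (D(x) = (x + 181)/3 = (181 + x)/3 = 181/3 + x/3)
-479580 - D(H) = -479580 - (181/3 + (⅓)*(-84072)) = -479580 - (181/3 - 28024) = -479580 - 1*(-83891/3) = -479580 + 83891/3 = -1354849/3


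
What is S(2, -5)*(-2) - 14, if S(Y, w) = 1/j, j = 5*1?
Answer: -72/5 ≈ -14.400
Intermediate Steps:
j = 5
S(Y, w) = 1/5
S(2, -5)*(-2) - 14 = (1/5)*(-2) - 14 = -2/5 - 14 = -72/5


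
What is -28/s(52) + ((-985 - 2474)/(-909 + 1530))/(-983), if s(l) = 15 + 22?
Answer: -5654807/7528797 ≈ -0.75109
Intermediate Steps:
s(l) = 37
-28/s(52) + ((-985 - 2474)/(-909 + 1530))/(-983) = -28/37 + ((-985 - 2474)/(-909 + 1530))/(-983) = -28*1/37 - 3459/621*(-1/983) = -28/37 - 3459*1/621*(-1/983) = -28/37 - 1153/207*(-1/983) = -28/37 + 1153/203481 = -5654807/7528797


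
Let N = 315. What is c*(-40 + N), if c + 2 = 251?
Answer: 68475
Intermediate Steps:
c = 249 (c = -2 + 251 = 249)
c*(-40 + N) = 249*(-40 + 315) = 249*275 = 68475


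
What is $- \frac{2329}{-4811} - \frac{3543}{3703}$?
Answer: $- \frac{495358}{1047949} \approx -0.47269$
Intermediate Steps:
$- \frac{2329}{-4811} - \frac{3543}{3703} = \left(-2329\right) \left(- \frac{1}{4811}\right) - \frac{3543}{3703} = \frac{137}{283} - \frac{3543}{3703} = - \frac{495358}{1047949}$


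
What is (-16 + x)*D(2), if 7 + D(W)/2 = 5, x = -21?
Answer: 148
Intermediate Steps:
D(W) = -4 (D(W) = -14 + 2*5 = -14 + 10 = -4)
(-16 + x)*D(2) = (-16 - 21)*(-4) = -37*(-4) = 148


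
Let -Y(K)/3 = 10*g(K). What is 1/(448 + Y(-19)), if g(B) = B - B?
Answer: 1/448 ≈ 0.0022321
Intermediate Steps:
g(B) = 0
Y(K) = 0 (Y(K) = -30*0 = -3*0 = 0)
1/(448 + Y(-19)) = 1/(448 + 0) = 1/448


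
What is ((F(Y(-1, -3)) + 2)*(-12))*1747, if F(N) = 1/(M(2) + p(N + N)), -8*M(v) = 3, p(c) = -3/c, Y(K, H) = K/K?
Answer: -153736/5 ≈ -30747.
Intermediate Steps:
Y(K, H) = 1
M(v) = -3/8 (M(v) = -⅛*3 = -3/8)
F(N) = 1/(-3/8 - 3/(2*N)) (F(N) = 1/(-3/8 - 3/(N + N)) = 1/(-3/8 - 3*1/(2*N)) = 1/(-3/8 - 3/(2*N)))
((F(Y(-1, -3)) + 2)*(-12))*1747 = ((-8*1/(12 + 3*1) + 2)*(-12))*1747 = ((-8*1/(12 + 3) + 2)*(-12))*1747 = ((-8*1/15 + 2)*(-12))*1747 = ((-8*1*1/15 + 2)*(-12))*1747 = ((-8/15 + 2)*(-12))*1747 = ((22/15)*(-12))*1747 = -88/5*1747 = -153736/5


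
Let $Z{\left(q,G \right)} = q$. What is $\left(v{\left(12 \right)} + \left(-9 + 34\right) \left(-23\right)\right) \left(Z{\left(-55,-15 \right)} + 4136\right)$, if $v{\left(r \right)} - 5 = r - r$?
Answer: $-2326170$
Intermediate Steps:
$v{\left(r \right)} = 5$ ($v{\left(r \right)} = 5 + \left(r - r\right) = 5 + 0 = 5$)
$\left(v{\left(12 \right)} + \left(-9 + 34\right) \left(-23\right)\right) \left(Z{\left(-55,-15 \right)} + 4136\right) = \left(5 + \left(-9 + 34\right) \left(-23\right)\right) \left(-55 + 4136\right) = \left(5 + 25 \left(-23\right)\right) 4081 = \left(5 - 575\right) 4081 = \left(-570\right) 4081 = -2326170$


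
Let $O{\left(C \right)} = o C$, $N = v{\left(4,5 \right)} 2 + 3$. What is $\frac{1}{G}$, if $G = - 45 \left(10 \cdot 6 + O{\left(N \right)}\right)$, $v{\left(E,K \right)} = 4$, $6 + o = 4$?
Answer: $- \frac{1}{1710} \approx -0.0005848$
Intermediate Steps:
$o = -2$ ($o = -6 + 4 = -2$)
$N = 11$ ($N = 4 \cdot 2 + 3 = 8 + 3 = 11$)
$O{\left(C \right)} = - 2 C$
$G = -1710$ ($G = - 45 \left(10 \cdot 6 - 22\right) = - 45 \left(60 - 22\right) = \left(-45\right) 38 = -1710$)
$\frac{1}{G} = \frac{1}{-1710} = - \frac{1}{1710}$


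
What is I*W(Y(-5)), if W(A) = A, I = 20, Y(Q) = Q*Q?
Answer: 500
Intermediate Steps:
Y(Q) = Q²
I*W(Y(-5)) = 20*(-5)² = 20*25 = 500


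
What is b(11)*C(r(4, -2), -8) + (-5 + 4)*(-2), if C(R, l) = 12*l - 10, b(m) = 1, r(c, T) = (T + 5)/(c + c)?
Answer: -104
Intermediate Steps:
r(c, T) = (5 + T)/(2*c) (r(c, T) = (5 + T)/((2*c)) = (5 + T)*(1/(2*c)) = (5 + T)/(2*c))
C(R, l) = -10 + 12*l
b(11)*C(r(4, -2), -8) + (-5 + 4)*(-2) = 1*(-10 + 12*(-8)) + (-5 + 4)*(-2) = 1*(-10 - 96) - 1*(-2) = 1*(-106) + 2 = -106 + 2 = -104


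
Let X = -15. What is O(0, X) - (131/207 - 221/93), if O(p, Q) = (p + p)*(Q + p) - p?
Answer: 11188/6417 ≈ 1.7435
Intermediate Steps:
O(p, Q) = -p + 2*p*(Q + p) (O(p, Q) = (2*p)*(Q + p) - p = 2*p*(Q + p) - p = -p + 2*p*(Q + p))
O(0, X) - (131/207 - 221/93) = 0*(-1 + 2*(-15) + 2*0) - (131/207 - 221/93) = 0*(-1 - 30 + 0) - (131*(1/207) - 221*1/93) = 0*(-31) - (131/207 - 221/93) = 0 - 1*(-11188/6417) = 0 + 11188/6417 = 11188/6417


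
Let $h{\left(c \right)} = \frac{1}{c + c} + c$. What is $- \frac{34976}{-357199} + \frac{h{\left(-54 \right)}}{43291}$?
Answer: $\frac{161444227961}{1670058206172} \approx 0.09667$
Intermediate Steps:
$h{\left(c \right)} = c + \frac{1}{2 c}$ ($h{\left(c \right)} = \frac{1}{2 c} + c = c + \frac{1}{2 c}$)
$- \frac{34976}{-357199} + \frac{h{\left(-54 \right)}}{43291} = - \frac{34976}{-357199} + \frac{-54 + \frac{1}{2 \left(-54\right)}}{43291} = \left(-34976\right) \left(- \frac{1}{357199}\right) + \left(-54 + \frac{1}{2} \left(- \frac{1}{54}\right)\right) \frac{1}{43291} = \frac{34976}{357199} + \left(-54 - \frac{1}{108}\right) \frac{1}{43291} = \frac{34976}{357199} - \frac{5833}{4675428} = \frac{161444227961}{1670058206172}$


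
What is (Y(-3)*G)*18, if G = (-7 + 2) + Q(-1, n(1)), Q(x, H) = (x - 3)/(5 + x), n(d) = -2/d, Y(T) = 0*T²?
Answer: 0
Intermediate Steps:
Y(T) = 0
Q(x, H) = (-3 + x)/(5 + x)
G = -6 (G = (-7 + 2) + (-3 - 1)/(5 - 1) = -5 - 4/4 = -5 + (¼)*(-4) = -5 - 1 = -6)
(Y(-3)*G)*18 = (0*(-6))*18 = 0*18 = 0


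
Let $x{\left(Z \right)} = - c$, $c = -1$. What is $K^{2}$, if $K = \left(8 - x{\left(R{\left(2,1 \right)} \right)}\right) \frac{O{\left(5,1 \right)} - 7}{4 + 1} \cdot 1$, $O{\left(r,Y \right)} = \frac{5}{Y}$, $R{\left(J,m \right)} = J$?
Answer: $\frac{196}{25} \approx 7.84$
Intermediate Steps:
$x{\left(Z \right)} = 1$ ($x{\left(Z \right)} = \left(-1\right) \left(-1\right) = 1$)
$K = - \frac{14}{5}$ ($K = \left(8 - 1\right) \frac{\frac{5}{1} - 7}{4 + 1} \cdot 1 = \left(8 - 1\right) \frac{5 \cdot 1 - 7}{5} \cdot 1 = 7 \left(5 - 7\right) \frac{1}{5} \cdot 1 = 7 \left(\left(-2\right) \frac{1}{5}\right) 1 = 7 \left(- \frac{2}{5}\right) 1 = \left(- \frac{14}{5}\right) 1 = - \frac{14}{5} \approx -2.8$)
$K^{2} = \left(- \frac{14}{5}\right)^{2} = \frac{196}{25}$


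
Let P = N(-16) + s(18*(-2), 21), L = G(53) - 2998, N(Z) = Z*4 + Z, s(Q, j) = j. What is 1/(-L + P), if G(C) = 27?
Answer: 1/2912 ≈ 0.00034341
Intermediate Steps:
N(Z) = 5*Z (N(Z) = 4*Z + Z = 5*Z)
L = -2971 (L = 27 - 2998 = -2971)
P = -59 (P = 5*(-16) + 21 = -80 + 21 = -59)
1/(-L + P) = 1/(-1*(-2971) - 59) = 1/(2971 - 59) = 1/2912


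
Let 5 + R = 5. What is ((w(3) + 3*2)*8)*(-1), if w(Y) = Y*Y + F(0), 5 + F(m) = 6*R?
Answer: -80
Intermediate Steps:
R = 0 (R = -5 + 5 = 0)
F(m) = -5 (F(m) = -5 + 6*0 = -5 + 0 = -5)
w(Y) = -5 + Y² (w(Y) = Y*Y - 5 = Y² - 5 = -5 + Y²)
((w(3) + 3*2)*8)*(-1) = (((-5 + 3²) + 3*2)*8)*(-1) = (((-5 + 9) + 6)*8)*(-1) = ((4 + 6)*8)*(-1) = (10*8)*(-1) = 80*(-1) = -80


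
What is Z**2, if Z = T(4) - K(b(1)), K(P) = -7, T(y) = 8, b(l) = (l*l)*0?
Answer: 225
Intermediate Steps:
b(l) = 0 (b(l) = l**2*0 = 0)
Z = 15 (Z = 8 - 1*(-7) = 8 + 7 = 15)
Z**2 = 15**2 = 225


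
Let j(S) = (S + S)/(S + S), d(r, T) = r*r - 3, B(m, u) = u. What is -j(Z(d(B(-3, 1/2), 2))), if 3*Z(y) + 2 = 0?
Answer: -1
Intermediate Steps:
d(r, T) = -3 + r² (d(r, T) = r² - 3 = -3 + r²)
Z(y) = -⅔ (Z(y) = -⅔ + (⅓)*0 = -⅔ + 0 = -⅔)
j(S) = 1 (j(S) = (2*S)/((2*S)) = (2*S)*(1/(2*S)) = 1)
-j(Z(d(B(-3, 1/2), 2))) = -1*1 = -1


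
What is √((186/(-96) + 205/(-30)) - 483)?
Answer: I*√70815/12 ≈ 22.176*I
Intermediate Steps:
√((186/(-96) + 205/(-30)) - 483) = √((186*(-1/96) + 205*(-1/30)) - 483) = √((-31/16 - 41/6) - 483) = √(-421/48 - 483) = √(-23605/48) = I*√70815/12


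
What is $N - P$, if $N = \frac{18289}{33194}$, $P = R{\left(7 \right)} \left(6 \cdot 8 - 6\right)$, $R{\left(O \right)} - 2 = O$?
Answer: $- \frac{12529043}{33194} \approx -377.45$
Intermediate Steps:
$R{\left(O \right)} = 2 + O$
$P = 378$ ($P = \left(2 + 7\right) \left(6 \cdot 8 - 6\right) = 9 \left(48 - 6\right) = 9 \cdot 42 = 378$)
$N = \frac{18289}{33194}$ ($N = 18289 \cdot \frac{1}{33194} = \frac{18289}{33194} \approx 0.55097$)
$N - P = \frac{18289}{33194} - 378 = - \frac{12529043}{33194}$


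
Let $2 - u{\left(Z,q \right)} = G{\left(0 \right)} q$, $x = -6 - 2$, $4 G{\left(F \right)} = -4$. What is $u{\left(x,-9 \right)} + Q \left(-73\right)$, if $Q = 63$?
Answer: $-4606$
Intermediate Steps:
$G{\left(F \right)} = -1$ ($G{\left(F \right)} = \frac{1}{4} \left(-4\right) = -1$)
$x = -8$ ($x = -6 - 2 = -8$)
$u{\left(Z,q \right)} = 2 + q$ ($u{\left(Z,q \right)} = 2 - - q = 2 + q$)
$u{\left(x,-9 \right)} + Q \left(-73\right) = \left(2 - 9\right) + 63 \left(-73\right) = -7 - 4599 = -4606$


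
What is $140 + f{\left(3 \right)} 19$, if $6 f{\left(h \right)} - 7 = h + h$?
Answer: $\frac{1087}{6} \approx 181.17$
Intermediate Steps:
$f{\left(h \right)} = \frac{7}{6} + \frac{h}{3}$ ($f{\left(h \right)} = \frac{7}{6} + \frac{h + h}{6} = \frac{7}{6} + \frac{2 h}{6} = \frac{7}{6} + \frac{h}{3}$)
$140 + f{\left(3 \right)} 19 = 140 + \left(\frac{7}{6} + \frac{1}{3} \cdot 3\right) 19 = 140 + \left(\frac{7}{6} + 1\right) 19 = 140 + \frac{13}{6} \cdot 19 = 140 + \frac{247}{6} = \frac{1087}{6}$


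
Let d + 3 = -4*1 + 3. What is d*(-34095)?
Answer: 136380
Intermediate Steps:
d = -4 (d = -3 + (-4*1 + 3) = -3 + (-4 + 3) = -3 - 1 = -4)
d*(-34095) = -4*(-34095) = 136380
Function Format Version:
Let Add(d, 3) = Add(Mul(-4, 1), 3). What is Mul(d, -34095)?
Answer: 136380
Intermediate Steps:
d = -4 (d = Add(-3, Add(Mul(-4, 1), 3)) = Add(-3, Add(-4, 3)) = Add(-3, -1) = -4)
Mul(d, -34095) = Mul(-4, -34095) = 136380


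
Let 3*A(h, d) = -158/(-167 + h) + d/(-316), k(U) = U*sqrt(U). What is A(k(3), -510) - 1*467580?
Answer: -3087562571621/6603294 + 79*sqrt(3)/13931 ≈ -4.6758e+5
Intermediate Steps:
k(U) = U**(3/2)
A(h, d) = -158/(3*(-167 + h)) - d/948 (A(h, d) = (-158/(-167 + h) + d/(-316))/3 = (-158/(-167 + h) + d*(-1/316))/3 = (-158/(-167 + h) - d/316)/3 = -158/(3*(-167 + h)) - d/948)
A(k(3), -510) - 1*467580 = (-49928 + 167*(-510) - 1*(-510)*3**(3/2))/(948*(-167 + 3**(3/2))) - 1*467580 = (-49928 - 85170 - 1*(-510)*3*sqrt(3))/(948*(-167 + 3*sqrt(3))) - 467580 = (-49928 - 85170 + 1530*sqrt(3))/(948*(-167 + 3*sqrt(3))) - 467580 = (-135098 + 1530*sqrt(3))/(948*(-167 + 3*sqrt(3))) - 467580 = -467580 + (-135098 + 1530*sqrt(3))/(948*(-167 + 3*sqrt(3)))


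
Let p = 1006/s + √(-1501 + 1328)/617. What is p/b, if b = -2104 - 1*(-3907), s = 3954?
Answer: 503/3564531 + I*√173/1112451 ≈ 0.00014111 + 1.1823e-5*I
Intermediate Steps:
b = 1803 (b = -2104 + 3907 = 1803)
p = 503/1977 + I*√173/617 (p = 1006/3954 + √(-1501 + 1328)/617 = 1006*(1/3954) + √(-173)*(1/617) = 503/1977 + (I*√173)*(1/617) = 503/1977 + I*√173/617 ≈ 0.25443 + 0.021318*I)
p/b = (503/1977 + I*√173/617)/1803 = (503/1977 + I*√173/617)*(1/1803) = 503/3564531 + I*√173/1112451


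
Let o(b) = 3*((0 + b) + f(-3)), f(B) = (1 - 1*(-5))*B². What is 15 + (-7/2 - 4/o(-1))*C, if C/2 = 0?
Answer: 15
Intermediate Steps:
C = 0 (C = 2*0 = 0)
f(B) = 6*B² (f(B) = (1 + 5)*B² = 6*B²)
o(b) = 162 + 3*b (o(b) = 3*((0 + b) + 6*(-3)²) = 3*(b + 6*9) = 3*(b + 54) = 3*(54 + b) = 162 + 3*b)
15 + (-7/2 - 4/o(-1))*C = 15 + (-7/2 - 4/(162 + 3*(-1)))*0 = 15 + (-7*½ - 4/(162 - 3))*0 = 15 + (-7/2 - 4/159)*0 = 15 - 1121/318*0 = 15 + 0 = 15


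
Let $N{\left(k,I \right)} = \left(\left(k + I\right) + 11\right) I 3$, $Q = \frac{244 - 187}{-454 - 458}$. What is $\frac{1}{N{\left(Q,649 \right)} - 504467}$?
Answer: $\frac{16}{12486901} \approx 1.2813 \cdot 10^{-6}$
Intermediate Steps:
$Q = - \frac{1}{16}$ ($Q = \frac{57}{-912} = 57 \left(- \frac{1}{912}\right) = - \frac{1}{16} \approx -0.0625$)
$N{\left(k,I \right)} = 3 I \left(11 + I + k\right)$ ($N{\left(k,I \right)} = \left(\left(I + k\right) + 11\right) I 3 = \left(11 + I + k\right) I 3 = I \left(11 + I + k\right) 3 = 3 I \left(11 + I + k\right)$)
$\frac{1}{N{\left(Q,649 \right)} - 504467} = \frac{1}{3 \cdot 649 \left(11 + 649 - \frac{1}{16}\right) - 504467} = \frac{1}{3 \cdot 649 \cdot \frac{10559}{16} - 504467} = \frac{1}{\frac{20558373}{16} - 504467} = \frac{1}{\frac{12486901}{16}} = \frac{16}{12486901}$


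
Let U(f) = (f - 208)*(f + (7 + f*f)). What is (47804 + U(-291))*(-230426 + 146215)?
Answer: 3542445105089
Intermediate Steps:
U(f) = (-208 + f)*(7 + f + f²) (U(f) = (-208 + f)*(f + (7 + f²)) = (-208 + f)*(7 + f + f²))
(47804 + U(-291))*(-230426 + 146215) = (47804 + (-1456 + (-291)³ - 207*(-291)² - 201*(-291)))*(-230426 + 146215) = (47804 + (-1456 - 24642171 - 207*84681 + 58491))*(-84211) = (47804 + (-1456 - 24642171 - 17528967 + 58491))*(-84211) = (47804 - 42114103)*(-84211) = -42066299*(-84211) = 3542445105089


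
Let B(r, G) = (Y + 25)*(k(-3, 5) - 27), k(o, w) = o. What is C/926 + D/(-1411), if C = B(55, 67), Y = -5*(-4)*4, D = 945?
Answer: -2659860/653293 ≈ -4.0715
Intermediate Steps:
Y = 80 (Y = 20*4 = 80)
B(r, G) = -3150 (B(r, G) = (80 + 25)*(-3 - 27) = 105*(-30) = -3150)
C = -3150
C/926 + D/(-1411) = -3150/926 + 945/(-1411) = -3150*1/926 + 945*(-1/1411) = -1575/463 - 945/1411 = -2659860/653293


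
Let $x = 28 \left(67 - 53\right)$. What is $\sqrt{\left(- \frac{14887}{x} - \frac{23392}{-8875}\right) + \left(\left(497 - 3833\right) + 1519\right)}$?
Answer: $\frac{3 i \sqrt{508383308590}}{49700} \approx 43.039 i$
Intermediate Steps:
$x = 392$ ($x = 28 \cdot 14 = 392$)
$\sqrt{\left(- \frac{14887}{x} - \frac{23392}{-8875}\right) + \left(\left(497 - 3833\right) + 1519\right)} = \sqrt{\left(- \frac{14887}{392} - \frac{23392}{-8875}\right) + \left(\left(497 - 3833\right) + 1519\right)} = \sqrt{\left(\left(-14887\right) \frac{1}{392} - - \frac{23392}{8875}\right) + \left(-3336 + 1519\right)} = \sqrt{\left(- \frac{14887}{392} + \frac{23392}{8875}\right) - 1817} = \sqrt{- \frac{122952461}{3479000} - 1817} = \sqrt{- \frac{6444295461}{3479000}} = \frac{3 i \sqrt{508383308590}}{49700}$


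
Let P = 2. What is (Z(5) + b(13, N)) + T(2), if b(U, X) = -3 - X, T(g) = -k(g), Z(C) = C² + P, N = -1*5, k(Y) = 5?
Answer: 24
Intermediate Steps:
N = -5
Z(C) = 2 + C² (Z(C) = C² + 2 = 2 + C²)
T(g) = -5 (T(g) = -1*5 = -5)
(Z(5) + b(13, N)) + T(2) = ((2 + 5²) + (-3 - 1*(-5))) - 5 = ((2 + 25) + (-3 + 5)) - 5 = (27 + 2) - 5 = 29 - 5 = 24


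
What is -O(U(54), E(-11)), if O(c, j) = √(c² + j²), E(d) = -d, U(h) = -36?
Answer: -√1417 ≈ -37.643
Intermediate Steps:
-O(U(54), E(-11)) = -√((-36)² + (-1*(-11))²) = -√(1296 + 11²) = -√(1296 + 121) = -√1417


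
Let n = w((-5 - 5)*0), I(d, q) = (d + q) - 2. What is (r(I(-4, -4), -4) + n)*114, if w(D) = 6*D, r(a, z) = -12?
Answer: -1368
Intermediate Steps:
I(d, q) = -2 + d + q
n = 0 (n = 6*((-5 - 5)*0) = 6*(-10*0) = 6*0 = 0)
(r(I(-4, -4), -4) + n)*114 = (-12 + 0)*114 = -12*114 = -1368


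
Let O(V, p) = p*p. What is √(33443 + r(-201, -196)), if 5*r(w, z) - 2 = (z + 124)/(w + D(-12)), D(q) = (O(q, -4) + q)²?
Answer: √1144603029/185 ≈ 182.88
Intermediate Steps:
O(V, p) = p²
D(q) = (16 + q)² (D(q) = ((-4)² + q)² = (16 + q)²)
r(w, z) = ⅖ + (124 + z)/(5*(16 + w)) (r(w, z) = ⅖ + ((z + 124)/(w + (16 - 12)²))/5 = ⅖ + ((124 + z)/(w + 4²))/5 = ⅖ + ((124 + z)/(w + 16))/5 = ⅖ + ((124 + z)/(16 + w))/5 = ⅖ + (124 + z)/(5*(16 + w)))
√(33443 + r(-201, -196)) = √(33443 + (156 - 196 + 2*(-201))/(5*(16 - 201))) = √(33443 + (⅕)*(156 - 196 - 402)/(-185)) = √(33443 + (⅕)*(-1/185)*(-442)) = √(33443 + 442/925) = √(30935217/925) = √1144603029/185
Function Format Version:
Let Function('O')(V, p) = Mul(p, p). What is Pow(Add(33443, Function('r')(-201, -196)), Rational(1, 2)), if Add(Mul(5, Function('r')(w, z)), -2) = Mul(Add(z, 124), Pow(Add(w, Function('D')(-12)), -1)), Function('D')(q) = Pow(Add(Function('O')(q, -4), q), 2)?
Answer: Mul(Rational(1, 185), Pow(1144603029, Rational(1, 2))) ≈ 182.88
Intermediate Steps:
Function('O')(V, p) = Pow(p, 2)
Function('D')(q) = Pow(Add(16, q), 2) (Function('D')(q) = Pow(Add(Pow(-4, 2), q), 2) = Pow(Add(16, q), 2))
Function('r')(w, z) = Add(Rational(2, 5), Mul(Rational(1, 5), Pow(Add(16, w), -1), Add(124, z))) (Function('r')(w, z) = Add(Rational(2, 5), Mul(Rational(1, 5), Mul(Add(z, 124), Pow(Add(w, Pow(Add(16, -12), 2)), -1)))) = Add(Rational(2, 5), Mul(Rational(1, 5), Mul(Add(124, z), Pow(Add(w, Pow(4, 2)), -1)))) = Add(Rational(2, 5), Mul(Rational(1, 5), Mul(Add(124, z), Pow(Add(w, 16), -1)))) = Add(Rational(2, 5), Mul(Rational(1, 5), Mul(Add(124, z), Pow(Add(16, w), -1)))) = Add(Rational(2, 5), Mul(Rational(1, 5), Mul(Pow(Add(16, w), -1), Add(124, z)))) = Add(Rational(2, 5), Mul(Rational(1, 5), Pow(Add(16, w), -1), Add(124, z))))
Pow(Add(33443, Function('r')(-201, -196)), Rational(1, 2)) = Pow(Add(33443, Mul(Rational(1, 5), Pow(Add(16, -201), -1), Add(156, -196, Mul(2, -201)))), Rational(1, 2)) = Pow(Add(33443, Mul(Rational(1, 5), Pow(-185, -1), Add(156, -196, -402))), Rational(1, 2)) = Pow(Add(33443, Mul(Rational(1, 5), Rational(-1, 185), -442)), Rational(1, 2)) = Pow(Add(33443, Rational(442, 925)), Rational(1, 2)) = Pow(Rational(30935217, 925), Rational(1, 2)) = Mul(Rational(1, 185), Pow(1144603029, Rational(1, 2)))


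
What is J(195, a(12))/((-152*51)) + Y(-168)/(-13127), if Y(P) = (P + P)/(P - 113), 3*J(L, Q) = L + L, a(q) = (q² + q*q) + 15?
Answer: -241066991/14297350812 ≈ -0.016861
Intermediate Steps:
a(q) = 15 + 2*q² (a(q) = (q² + q²) + 15 = 2*q² + 15 = 15 + 2*q²)
J(L, Q) = 2*L/3 (J(L, Q) = (L + L)/3 = (2*L)/3 = 2*L/3)
Y(P) = 2*P/(-113 + P) (Y(P) = (2*P)/(-113 + P) = 2*P/(-113 + P))
J(195, a(12))/((-152*51)) + Y(-168)/(-13127) = ((⅔)*195)/((-152*51)) + (2*(-168)/(-113 - 168))/(-13127) = 130/(-7752) + (2*(-168)/(-281))*(-1/13127) = 130*(-1/7752) + (2*(-168)*(-1/281))*(-1/13127) = -65/3876 + (336/281)*(-1/13127) = -65/3876 - 336/3688687 = -241066991/14297350812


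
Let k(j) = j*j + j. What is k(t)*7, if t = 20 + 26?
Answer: 15134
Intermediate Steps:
t = 46
k(j) = j + j² (k(j) = j² + j = j + j²)
k(t)*7 = (46*(1 + 46))*7 = (46*47)*7 = 2162*7 = 15134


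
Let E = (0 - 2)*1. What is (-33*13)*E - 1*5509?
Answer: -4651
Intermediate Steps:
E = -2 (E = -2*1 = -2)
(-33*13)*E - 1*5509 = -33*13*(-2) - 1*5509 = -429*(-2) - 5509 = 858 - 5509 = -4651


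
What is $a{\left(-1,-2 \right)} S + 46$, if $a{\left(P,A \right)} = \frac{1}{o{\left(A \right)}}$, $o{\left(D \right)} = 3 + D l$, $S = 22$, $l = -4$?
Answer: $48$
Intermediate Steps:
$o{\left(D \right)} = 3 - 4 D$ ($o{\left(D \right)} = 3 + D \left(-4\right) = 3 - 4 D$)
$a{\left(P,A \right)} = \frac{1}{3 - 4 A}$
$a{\left(-1,-2 \right)} S + 46 = \frac{1}{3 - -8} \cdot 22 + 46 = \frac{1}{3 + 8} \cdot 22 + 46 = \frac{1}{11} \cdot 22 + 46 = 2 + 46 = 48$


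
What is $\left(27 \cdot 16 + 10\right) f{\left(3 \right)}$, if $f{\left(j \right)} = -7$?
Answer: $-3094$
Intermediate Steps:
$\left(27 \cdot 16 + 10\right) f{\left(3 \right)} = \left(27 \cdot 16 + 10\right) \left(-7\right) = \left(432 + 10\right) \left(-7\right) = 442 \left(-7\right) = -3094$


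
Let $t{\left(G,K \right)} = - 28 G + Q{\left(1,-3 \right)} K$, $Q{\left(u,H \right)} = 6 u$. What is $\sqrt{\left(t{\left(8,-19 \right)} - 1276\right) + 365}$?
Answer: $i \sqrt{1249} \approx 35.341 i$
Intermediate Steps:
$t{\left(G,K \right)} = - 28 G + 6 K$ ($t{\left(G,K \right)} = - 28 G + 6 \cdot 1 K = - 28 G + 6 K$)
$\sqrt{\left(t{\left(8,-19 \right)} - 1276\right) + 365} = \sqrt{\left(\left(\left(-28\right) 8 + 6 \left(-19\right)\right) - 1276\right) + 365} = \sqrt{\left(\left(-224 - 114\right) - 1276\right) + 365} = \sqrt{\left(-338 - 1276\right) + 365} = \sqrt{-1614 + 365} = \sqrt{-1249} = i \sqrt{1249}$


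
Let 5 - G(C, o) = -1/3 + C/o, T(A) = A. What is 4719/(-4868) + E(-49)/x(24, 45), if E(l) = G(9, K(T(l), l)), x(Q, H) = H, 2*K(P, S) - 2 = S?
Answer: -26018447/30887460 ≈ -0.84236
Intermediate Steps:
K(P, S) = 1 + S/2
G(C, o) = 16/3 - C/o (G(C, o) = 5 - (-1/3 + C/o) = 5 + (1/3 - C/o) = 16/3 - C/o)
E(l) = 16/3 - 9/(1 + l/2) (E(l) = 16/3 - 1*9/(1 + l/2) = 16/3 - 9/(1 + l/2))
4719/(-4868) + E(-49)/x(24, 45) = 4719/(-4868) + (2*(-11 + 8*(-49))/(3*(2 - 49)))/45 = 4719*(-1/4868) + ((2/3)*(-11 - 392)/(-47))*(1/45) = -4719/4868 + ((2/3)*(-1/47)*(-403))*(1/45) = -4719/4868 + (806/141)*(1/45) = -4719/4868 + 806/6345 = -26018447/30887460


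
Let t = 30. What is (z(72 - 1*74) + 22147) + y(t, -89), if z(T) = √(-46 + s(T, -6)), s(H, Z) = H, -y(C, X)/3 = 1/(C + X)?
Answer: 1306676/59 + 4*I*√3 ≈ 22147.0 + 6.9282*I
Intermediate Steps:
y(C, X) = -3/(C + X)
z(T) = √(-46 + T)
(z(72 - 1*74) + 22147) + y(t, -89) = (√(-46 + (72 - 1*74)) + 22147) - 3/(30 - 89) = (√(-46 + (72 - 74)) + 22147) - 3/(-59) = (√(-46 - 2) + 22147) - 3*(-1/59) = (√(-48) + 22147) + 3/59 = (4*I*√3 + 22147) + 3/59 = (22147 + 4*I*√3) + 3/59 = 1306676/59 + 4*I*√3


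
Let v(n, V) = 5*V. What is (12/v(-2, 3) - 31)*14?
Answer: -2114/5 ≈ -422.80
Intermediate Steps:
(12/v(-2, 3) - 31)*14 = (12/((5*3)) - 31)*14 = (12/15 - 31)*14 = (12*(1/15) - 31)*14 = (⅘ - 31)*14 = -151/5*14 = -2114/5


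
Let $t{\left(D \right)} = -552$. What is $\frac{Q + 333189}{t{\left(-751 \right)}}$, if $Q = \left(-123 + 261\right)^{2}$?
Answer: $- \frac{117411}{184} \approx -638.1$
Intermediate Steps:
$Q = 19044$ ($Q = 138^{2} = 19044$)
$\frac{Q + 333189}{t{\left(-751 \right)}} = \frac{19044 + 333189}{-552} = 352233 \left(- \frac{1}{552}\right) = - \frac{117411}{184}$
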